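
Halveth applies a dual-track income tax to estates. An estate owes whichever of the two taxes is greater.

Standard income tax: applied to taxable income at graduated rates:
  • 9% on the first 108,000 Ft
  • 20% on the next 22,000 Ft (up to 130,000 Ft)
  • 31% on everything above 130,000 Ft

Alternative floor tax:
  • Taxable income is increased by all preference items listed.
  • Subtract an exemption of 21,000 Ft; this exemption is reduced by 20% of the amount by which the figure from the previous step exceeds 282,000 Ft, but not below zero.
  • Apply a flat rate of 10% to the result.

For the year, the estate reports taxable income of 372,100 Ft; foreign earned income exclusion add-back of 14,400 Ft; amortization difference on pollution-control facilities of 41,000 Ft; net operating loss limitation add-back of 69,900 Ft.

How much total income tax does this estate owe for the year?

Alternative floor tax:
  Adjusted income: 372,100 Ft + 14,400 Ft + 41,000 Ft + 69,900 Ft = 497,400 Ft
  Exemption: 20% × (497,400 Ft − 282,000 Ft) = 43,080 Ft ≥ 21,000 Ft, so the exemption is fully phased out
  Base: 497,400 Ft − 0 Ft = 497,400 Ft
  497,400 Ft × 10% = 49,740 Ft

Standard income tax:
  108,000 Ft × 9% = 9,720 Ft
  22,000 Ft × 20% = 4,400 Ft
  242,100 Ft × 31% = 75,051 Ft
  → 89,171 Ft

89,171 Ft > 49,740 Ft, so the standard income tax governs.

89,171 Ft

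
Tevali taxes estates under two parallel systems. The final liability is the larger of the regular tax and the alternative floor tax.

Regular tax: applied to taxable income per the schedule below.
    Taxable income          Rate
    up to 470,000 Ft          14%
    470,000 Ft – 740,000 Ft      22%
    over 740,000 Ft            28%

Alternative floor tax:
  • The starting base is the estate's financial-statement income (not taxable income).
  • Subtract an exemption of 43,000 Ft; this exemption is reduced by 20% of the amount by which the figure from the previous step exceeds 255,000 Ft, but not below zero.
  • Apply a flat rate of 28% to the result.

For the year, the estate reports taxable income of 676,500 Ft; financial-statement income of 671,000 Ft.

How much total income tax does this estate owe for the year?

Regular tax:
  470,000 Ft × 14% = 65,800 Ft
  206,500 Ft × 22% = 45,430 Ft
  → 111,230 Ft

Alternative floor tax:
  Base (financial-statement income): 671,000 Ft
  Exemption: 20% × (671,000 Ft − 255,000 Ft) = 83,200 Ft ≥ 43,000 Ft, so the exemption is fully phased out
  Base: 671,000 Ft − 0 Ft = 671,000 Ft
  671,000 Ft × 28% = 187,880 Ft

187,880 Ft > 111,230 Ft, so the alternative floor tax is the binding amount.

187,880 Ft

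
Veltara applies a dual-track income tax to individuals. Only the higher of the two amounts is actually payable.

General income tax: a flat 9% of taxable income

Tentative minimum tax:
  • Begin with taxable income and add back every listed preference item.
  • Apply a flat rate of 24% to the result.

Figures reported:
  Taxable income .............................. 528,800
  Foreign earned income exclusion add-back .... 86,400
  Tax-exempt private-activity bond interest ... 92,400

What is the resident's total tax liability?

169,824

General income tax:
  528,800 × 9% = 47,592

Tentative minimum tax:
  Adjusted income: 528,800 + 86,400 + 92,400 = 707,600
  707,600 × 24% = 169,824

169,824 > 47,592, so the tentative minimum tax is the binding amount.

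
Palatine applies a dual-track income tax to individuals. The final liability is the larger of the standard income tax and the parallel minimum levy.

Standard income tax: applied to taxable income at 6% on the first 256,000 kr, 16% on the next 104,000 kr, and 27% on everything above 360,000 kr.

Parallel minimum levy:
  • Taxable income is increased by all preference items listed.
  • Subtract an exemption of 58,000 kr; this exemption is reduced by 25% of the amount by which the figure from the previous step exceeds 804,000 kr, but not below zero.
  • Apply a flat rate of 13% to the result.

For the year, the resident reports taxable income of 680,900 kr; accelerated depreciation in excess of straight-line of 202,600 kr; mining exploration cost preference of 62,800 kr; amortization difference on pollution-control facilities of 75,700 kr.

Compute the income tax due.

132,405 kr

Parallel minimum levy:
  Adjusted income: 680,900 kr + 202,600 kr + 62,800 kr + 75,700 kr = 1,022,000 kr
  Exemption: 58,000 kr − 25% × (1,022,000 kr − 804,000 kr) = 58,000 kr − 54,500 kr = 3,500 kr
  Base: 1,022,000 kr − 3,500 kr = 1,018,500 kr
  1,018,500 kr × 13% = 132,405 kr

Standard income tax:
  256,000 kr × 6% = 15,360 kr
  104,000 kr × 16% = 16,640 kr
  320,900 kr × 27% = 86,643 kr
  → 118,643 kr

132,405 kr > 118,643 kr, so the parallel minimum levy is the binding amount.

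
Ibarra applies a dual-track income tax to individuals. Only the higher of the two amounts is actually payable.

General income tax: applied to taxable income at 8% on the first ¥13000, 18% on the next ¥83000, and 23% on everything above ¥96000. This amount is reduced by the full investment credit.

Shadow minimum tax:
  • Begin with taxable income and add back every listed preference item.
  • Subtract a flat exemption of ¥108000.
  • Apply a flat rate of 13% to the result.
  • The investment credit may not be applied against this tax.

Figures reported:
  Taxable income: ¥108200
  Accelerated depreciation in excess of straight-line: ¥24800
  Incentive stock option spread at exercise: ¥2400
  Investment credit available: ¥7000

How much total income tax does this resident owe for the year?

¥11786

Shadow minimum tax:
  Adjusted income: ¥108200 + ¥24800 + ¥2400 = ¥135400
  Less exemption ¥108000 → base ¥27400
  ¥27400 × 13% = ¥3562

General income tax:
  ¥13000 × 8% = ¥1040
  ¥83000 × 18% = ¥14940
  ¥12200 × 23% = ¥2806
  → ¥18786
  Less investment credit ¥7000 → ¥11786

¥11786 > ¥3562, so the general income tax governs.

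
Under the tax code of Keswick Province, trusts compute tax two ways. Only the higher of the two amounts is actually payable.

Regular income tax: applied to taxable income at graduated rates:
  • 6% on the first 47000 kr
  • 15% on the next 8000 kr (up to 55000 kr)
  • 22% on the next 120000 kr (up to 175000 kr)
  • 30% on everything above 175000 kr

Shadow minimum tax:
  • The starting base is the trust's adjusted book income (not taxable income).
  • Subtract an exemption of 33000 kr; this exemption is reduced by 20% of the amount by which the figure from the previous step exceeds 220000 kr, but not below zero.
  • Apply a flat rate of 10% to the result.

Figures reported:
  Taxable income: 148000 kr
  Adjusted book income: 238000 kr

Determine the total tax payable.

24480 kr

Shadow minimum tax:
  Base (adjusted book income): 238000 kr
  Exemption: 33000 kr − 20% × (238000 kr − 220000 kr) = 33000 kr − 3600 kr = 29400 kr
  Base: 238000 kr − 29400 kr = 208600 kr
  208600 kr × 10% = 20860 kr

Regular income tax:
  47000 kr × 6% = 2820 kr
  8000 kr × 15% = 1200 kr
  93000 kr × 22% = 20460 kr
  → 24480 kr

24480 kr > 20860 kr, so the regular income tax governs.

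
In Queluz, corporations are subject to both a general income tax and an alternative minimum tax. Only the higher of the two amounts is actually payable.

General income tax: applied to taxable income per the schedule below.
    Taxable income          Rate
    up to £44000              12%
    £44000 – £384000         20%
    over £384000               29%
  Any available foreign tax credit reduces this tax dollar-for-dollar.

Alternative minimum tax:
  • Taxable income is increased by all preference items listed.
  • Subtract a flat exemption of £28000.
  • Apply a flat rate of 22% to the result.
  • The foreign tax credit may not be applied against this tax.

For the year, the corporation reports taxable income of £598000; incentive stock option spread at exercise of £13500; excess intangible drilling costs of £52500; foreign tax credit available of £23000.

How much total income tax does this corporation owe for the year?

£139920

Alternative minimum tax:
  Adjusted income: £598000 + £13500 + £52500 = £664000
  Less exemption £28000 → base £636000
  £636000 × 22% = £139920

General income tax:
  £44000 × 12% = £5280
  £340000 × 20% = £68000
  £214000 × 29% = £62060
  → £135340
  Less foreign tax credit £23000 → £112340

£139920 > £112340, so the alternative minimum tax is the binding amount.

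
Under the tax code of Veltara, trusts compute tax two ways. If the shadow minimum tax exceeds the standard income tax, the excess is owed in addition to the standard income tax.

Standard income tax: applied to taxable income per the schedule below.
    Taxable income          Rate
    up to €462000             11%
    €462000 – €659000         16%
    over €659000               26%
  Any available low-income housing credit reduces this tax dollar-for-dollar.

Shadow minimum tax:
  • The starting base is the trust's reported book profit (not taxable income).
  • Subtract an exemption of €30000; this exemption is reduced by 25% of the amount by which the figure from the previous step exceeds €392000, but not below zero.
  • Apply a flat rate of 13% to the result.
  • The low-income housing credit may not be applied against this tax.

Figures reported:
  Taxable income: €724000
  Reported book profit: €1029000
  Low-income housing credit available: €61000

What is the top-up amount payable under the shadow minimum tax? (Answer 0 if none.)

€95530

Shadow minimum tax:
  Base (reported book profit): €1029000
  Exemption: 25% × (€1029000 − €392000) = €159250 ≥ €30000, so the exemption is fully phased out
  Base: €1029000 − €0 = €1029000
  €1029000 × 13% = €133770

Standard income tax:
  €462000 × 11% = €50820
  €197000 × 16% = €31520
  €65000 × 26% = €16900
  → €99240
  Less low-income housing credit €61000 → €38240

Excess of shadow minimum tax over standard income tax: €133770 − €38240 = €95530.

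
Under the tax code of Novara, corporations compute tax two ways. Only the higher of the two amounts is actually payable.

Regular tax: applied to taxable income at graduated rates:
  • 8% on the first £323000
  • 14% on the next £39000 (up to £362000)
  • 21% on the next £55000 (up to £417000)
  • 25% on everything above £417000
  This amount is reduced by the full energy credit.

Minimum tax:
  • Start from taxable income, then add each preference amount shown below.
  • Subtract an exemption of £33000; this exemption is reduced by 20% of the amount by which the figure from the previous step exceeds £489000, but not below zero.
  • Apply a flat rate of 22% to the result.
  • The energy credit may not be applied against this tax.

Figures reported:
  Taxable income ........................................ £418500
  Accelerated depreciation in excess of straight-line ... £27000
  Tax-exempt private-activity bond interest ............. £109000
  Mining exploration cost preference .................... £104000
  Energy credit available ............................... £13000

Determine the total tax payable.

£144870

Minimum tax:
  Adjusted income: £418500 + £27000 + £109000 + £104000 = £658500
  Exemption: 20% × (£658500 − £489000) = £33900 ≥ £33000, so the exemption is fully phased out
  Base: £658500 − £0 = £658500
  £658500 × 22% = £144870

Regular tax:
  £323000 × 8% = £25840
  £39000 × 14% = £5460
  £55000 × 21% = £11550
  £1500 × 25% = £375
  → £43225
  Less energy credit £13000 → £30225

£144870 > £30225, so the minimum tax is the binding amount.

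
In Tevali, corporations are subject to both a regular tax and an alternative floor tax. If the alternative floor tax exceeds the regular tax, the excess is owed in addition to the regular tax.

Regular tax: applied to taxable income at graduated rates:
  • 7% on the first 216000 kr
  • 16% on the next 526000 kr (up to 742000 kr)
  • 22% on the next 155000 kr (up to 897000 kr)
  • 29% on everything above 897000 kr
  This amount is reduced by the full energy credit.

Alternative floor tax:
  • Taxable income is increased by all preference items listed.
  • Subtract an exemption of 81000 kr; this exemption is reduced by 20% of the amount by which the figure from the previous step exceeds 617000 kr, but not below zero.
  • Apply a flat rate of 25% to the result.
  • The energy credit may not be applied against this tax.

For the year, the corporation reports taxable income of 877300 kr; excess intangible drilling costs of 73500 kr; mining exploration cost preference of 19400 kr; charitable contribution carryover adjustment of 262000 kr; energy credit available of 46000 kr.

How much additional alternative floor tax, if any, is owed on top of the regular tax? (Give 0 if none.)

225004 kr

Regular tax:
  216000 kr × 7% = 15120 kr
  526000 kr × 16% = 84160 kr
  135300 kr × 22% = 29766 kr
  → 129046 kr
  Less energy credit 46000 kr → 83046 kr

Alternative floor tax:
  Adjusted income: 877300 kr + 73500 kr + 19400 kr + 262000 kr = 1232200 kr
  Exemption: 20% × (1232200 kr − 617000 kr) = 123040 kr ≥ 81000 kr, so the exemption is fully phased out
  Base: 1232200 kr − 0 kr = 1232200 kr
  1232200 kr × 25% = 308050 kr

Excess of alternative floor tax over regular tax: 308050 kr − 83046 kr = 225004 kr.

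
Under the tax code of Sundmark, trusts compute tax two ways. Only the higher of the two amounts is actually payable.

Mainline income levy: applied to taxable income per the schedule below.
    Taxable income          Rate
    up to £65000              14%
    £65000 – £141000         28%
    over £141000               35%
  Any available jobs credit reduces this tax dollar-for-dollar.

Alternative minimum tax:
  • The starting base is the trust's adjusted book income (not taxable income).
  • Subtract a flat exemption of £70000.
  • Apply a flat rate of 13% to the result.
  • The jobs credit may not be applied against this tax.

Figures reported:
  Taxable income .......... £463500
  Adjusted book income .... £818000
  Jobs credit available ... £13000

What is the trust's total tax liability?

Mainline income levy:
  £65000 × 14% = £9100
  £76000 × 28% = £21280
  £322500 × 35% = £112875
  → £143255
  Less jobs credit £13000 → £130255

Alternative minimum tax:
  Base (adjusted book income): £818000
  Less exemption £70000 → base £748000
  £748000 × 13% = £97240

£130255 > £97240, so the mainline income levy governs.

£130255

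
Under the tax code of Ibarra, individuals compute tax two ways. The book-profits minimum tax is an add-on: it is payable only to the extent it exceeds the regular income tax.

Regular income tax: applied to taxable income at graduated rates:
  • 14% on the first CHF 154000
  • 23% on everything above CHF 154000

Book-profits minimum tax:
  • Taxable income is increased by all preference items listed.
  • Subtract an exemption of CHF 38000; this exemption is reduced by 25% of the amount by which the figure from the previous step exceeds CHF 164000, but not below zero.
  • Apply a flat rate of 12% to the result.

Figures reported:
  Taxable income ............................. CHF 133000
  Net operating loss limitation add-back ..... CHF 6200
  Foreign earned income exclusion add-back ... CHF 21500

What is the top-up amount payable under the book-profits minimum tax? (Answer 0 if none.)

CHF 0

Regular income tax:
  CHF 133000 × 14% = CHF 18620

Book-profits minimum tax:
  Adjusted income: CHF 133000 + CHF 6200 + CHF 21500 = CHF 160700
  Exemption: CHF 160700 ≤ CHF 164000, so full CHF 38000 applies
  Base: CHF 160700 − CHF 38000 = CHF 122700
  CHF 122700 × 12% = CHF 14724

CHF 14724 ≤ CHF 18620, so no add-on is due.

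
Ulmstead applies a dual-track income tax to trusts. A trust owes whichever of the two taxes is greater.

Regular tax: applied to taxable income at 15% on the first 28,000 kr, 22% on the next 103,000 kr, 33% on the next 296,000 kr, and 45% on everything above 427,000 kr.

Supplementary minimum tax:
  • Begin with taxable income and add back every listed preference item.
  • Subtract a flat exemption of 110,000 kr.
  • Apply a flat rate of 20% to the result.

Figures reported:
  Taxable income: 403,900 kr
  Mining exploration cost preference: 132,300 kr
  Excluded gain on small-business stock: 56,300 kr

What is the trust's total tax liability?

116,917 kr

Supplementary minimum tax:
  Adjusted income: 403,900 kr + 132,300 kr + 56,300 kr = 592,500 kr
  Less exemption 110,000 kr → base 482,500 kr
  482,500 kr × 20% = 96,500 kr

Regular tax:
  28,000 kr × 15% = 4,200 kr
  103,000 kr × 22% = 22,660 kr
  272,900 kr × 33% = 90,057 kr
  → 116,917 kr

116,917 kr > 96,500 kr, so the regular tax governs.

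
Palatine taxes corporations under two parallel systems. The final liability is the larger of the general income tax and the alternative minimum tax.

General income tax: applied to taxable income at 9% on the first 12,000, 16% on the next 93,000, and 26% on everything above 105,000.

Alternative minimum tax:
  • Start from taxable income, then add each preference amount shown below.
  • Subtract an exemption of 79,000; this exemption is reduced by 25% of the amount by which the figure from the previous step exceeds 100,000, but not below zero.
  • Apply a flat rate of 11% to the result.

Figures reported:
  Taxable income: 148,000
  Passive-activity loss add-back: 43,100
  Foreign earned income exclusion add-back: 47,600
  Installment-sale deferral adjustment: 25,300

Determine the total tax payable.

27,140

General income tax:
  12,000 × 9% = 1,080
  93,000 × 16% = 14,880
  43,000 × 26% = 11,180
  → 27,140

Alternative minimum tax:
  Adjusted income: 148,000 + 43,100 + 47,600 + 25,300 = 264,000
  Exemption: 79,000 − 25% × (264,000 − 100,000) = 79,000 − 41,000 = 38,000
  Base: 264,000 − 38,000 = 226,000
  226,000 × 11% = 24,860

27,140 > 24,860, so the general income tax governs.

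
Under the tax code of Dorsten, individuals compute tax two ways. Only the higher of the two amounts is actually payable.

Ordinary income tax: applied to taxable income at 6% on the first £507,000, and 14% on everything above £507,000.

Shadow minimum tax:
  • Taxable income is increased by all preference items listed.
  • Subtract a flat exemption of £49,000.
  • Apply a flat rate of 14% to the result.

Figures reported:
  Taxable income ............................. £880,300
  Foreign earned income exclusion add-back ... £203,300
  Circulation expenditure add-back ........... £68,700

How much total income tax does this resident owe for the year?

£154,462

Ordinary income tax:
  £507,000 × 6% = £30,420
  £373,300 × 14% = £52,262
  → £82,682

Shadow minimum tax:
  Adjusted income: £880,300 + £203,300 + £68,700 = £1,152,300
  Less exemption £49,000 → base £1,103,300
  £1,103,300 × 14% = £154,462

£154,462 > £82,682, so the shadow minimum tax is the binding amount.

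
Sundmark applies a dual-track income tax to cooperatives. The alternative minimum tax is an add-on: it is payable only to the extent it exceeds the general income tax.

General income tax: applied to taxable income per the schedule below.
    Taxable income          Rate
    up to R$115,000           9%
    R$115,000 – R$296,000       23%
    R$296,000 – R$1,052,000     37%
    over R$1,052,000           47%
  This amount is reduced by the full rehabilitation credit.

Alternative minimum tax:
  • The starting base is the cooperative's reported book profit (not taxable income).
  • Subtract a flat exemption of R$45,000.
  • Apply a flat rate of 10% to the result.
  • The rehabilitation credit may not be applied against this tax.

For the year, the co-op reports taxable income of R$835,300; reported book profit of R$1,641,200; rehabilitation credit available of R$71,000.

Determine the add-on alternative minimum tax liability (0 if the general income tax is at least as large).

R$0

Alternative minimum tax:
  Base (reported book profit): R$1,641,200
  Less exemption R$45,000 → base R$1,596,200
  R$1,596,200 × 10% = R$159,620

General income tax:
  R$115,000 × 9% = R$10,350
  R$181,000 × 23% = R$41,630
  R$539,300 × 37% = R$199,541
  → R$251,521
  Less rehabilitation credit R$71,000 → R$180,521

R$159,620 ≤ R$180,521, so no add-on is due.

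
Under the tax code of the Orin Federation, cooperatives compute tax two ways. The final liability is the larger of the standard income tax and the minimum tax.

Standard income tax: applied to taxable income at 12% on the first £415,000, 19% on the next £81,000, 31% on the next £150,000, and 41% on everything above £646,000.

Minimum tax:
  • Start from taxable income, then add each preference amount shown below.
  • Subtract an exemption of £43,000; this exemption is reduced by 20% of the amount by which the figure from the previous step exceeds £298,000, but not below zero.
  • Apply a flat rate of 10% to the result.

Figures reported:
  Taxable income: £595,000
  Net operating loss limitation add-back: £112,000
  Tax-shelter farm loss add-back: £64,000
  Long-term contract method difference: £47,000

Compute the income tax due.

Standard income tax:
  £415,000 × 12% = £49,800
  £81,000 × 19% = £15,390
  £99,000 × 31% = £30,690
  → £95,880

Minimum tax:
  Adjusted income: £595,000 + £112,000 + £64,000 + £47,000 = £818,000
  Exemption: 20% × (£818,000 − £298,000) = £104,000 ≥ £43,000, so the exemption is fully phased out
  Base: £818,000 − £0 = £818,000
  £818,000 × 10% = £81,800

£95,880 > £81,800, so the standard income tax governs.

£95,880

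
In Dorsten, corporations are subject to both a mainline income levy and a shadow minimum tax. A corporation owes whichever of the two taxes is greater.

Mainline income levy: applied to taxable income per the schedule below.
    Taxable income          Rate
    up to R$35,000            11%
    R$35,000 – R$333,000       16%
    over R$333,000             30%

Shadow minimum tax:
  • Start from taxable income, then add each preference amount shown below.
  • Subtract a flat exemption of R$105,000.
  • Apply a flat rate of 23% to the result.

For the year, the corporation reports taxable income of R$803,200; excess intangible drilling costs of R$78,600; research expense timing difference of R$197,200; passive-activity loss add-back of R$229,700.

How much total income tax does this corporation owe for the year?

Shadow minimum tax:
  Adjusted income: R$803,200 + R$78,600 + R$197,200 + R$229,700 = R$1,308,700
  Less exemption R$105,000 → base R$1,203,700
  R$1,203,700 × 23% = R$276,851

Mainline income levy:
  R$35,000 × 11% = R$3,850
  R$298,000 × 16% = R$47,680
  R$470,200 × 30% = R$141,060
  → R$192,590

R$276,851 > R$192,590, so the shadow minimum tax is the binding amount.

R$276,851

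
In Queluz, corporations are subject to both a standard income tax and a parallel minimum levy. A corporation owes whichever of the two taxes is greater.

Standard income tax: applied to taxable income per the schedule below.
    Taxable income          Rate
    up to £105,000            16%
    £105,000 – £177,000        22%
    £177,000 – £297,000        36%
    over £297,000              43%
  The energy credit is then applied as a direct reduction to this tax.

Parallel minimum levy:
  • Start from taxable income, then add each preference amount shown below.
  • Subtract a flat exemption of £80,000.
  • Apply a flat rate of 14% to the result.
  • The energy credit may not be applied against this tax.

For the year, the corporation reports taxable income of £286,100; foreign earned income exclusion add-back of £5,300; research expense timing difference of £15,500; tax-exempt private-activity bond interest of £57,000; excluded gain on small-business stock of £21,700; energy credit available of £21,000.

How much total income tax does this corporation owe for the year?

Parallel minimum levy:
  Adjusted income: £286,100 + £5,300 + £15,500 + £57,000 + £21,700 = £385,600
  Less exemption £80,000 → base £305,600
  £305,600 × 14% = £42,784

Standard income tax:
  £105,000 × 16% = £16,800
  £72,000 × 22% = £15,840
  £109,100 × 36% = £39,276
  → £71,916
  Less energy credit £21,000 → £50,916

£50,916 > £42,784, so the standard income tax governs.

£50,916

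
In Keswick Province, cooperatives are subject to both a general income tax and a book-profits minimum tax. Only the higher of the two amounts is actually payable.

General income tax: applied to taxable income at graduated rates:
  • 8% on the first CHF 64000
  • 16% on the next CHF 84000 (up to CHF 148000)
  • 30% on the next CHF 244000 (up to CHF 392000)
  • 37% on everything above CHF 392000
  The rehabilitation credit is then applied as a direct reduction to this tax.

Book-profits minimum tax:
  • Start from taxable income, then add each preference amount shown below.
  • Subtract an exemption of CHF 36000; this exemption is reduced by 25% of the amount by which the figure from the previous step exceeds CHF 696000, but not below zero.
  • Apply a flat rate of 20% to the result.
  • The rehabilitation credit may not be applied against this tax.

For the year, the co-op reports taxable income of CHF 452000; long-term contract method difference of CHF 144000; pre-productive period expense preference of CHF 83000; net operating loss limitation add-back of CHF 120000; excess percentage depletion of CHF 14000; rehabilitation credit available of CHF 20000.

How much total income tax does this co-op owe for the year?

CHF 161250

Book-profits minimum tax:
  Adjusted income: CHF 452000 + CHF 144000 + CHF 83000 + CHF 120000 + CHF 14000 = CHF 813000
  Exemption: CHF 36000 − 25% × (CHF 813000 − CHF 696000) = CHF 36000 − CHF 29250 = CHF 6750
  Base: CHF 813000 − CHF 6750 = CHF 806250
  CHF 806250 × 20% = CHF 161250

General income tax:
  CHF 64000 × 8% = CHF 5120
  CHF 84000 × 16% = CHF 13440
  CHF 244000 × 30% = CHF 73200
  CHF 60000 × 37% = CHF 22200
  → CHF 113960
  Less rehabilitation credit CHF 20000 → CHF 93960

CHF 161250 > CHF 93960, so the book-profits minimum tax is the binding amount.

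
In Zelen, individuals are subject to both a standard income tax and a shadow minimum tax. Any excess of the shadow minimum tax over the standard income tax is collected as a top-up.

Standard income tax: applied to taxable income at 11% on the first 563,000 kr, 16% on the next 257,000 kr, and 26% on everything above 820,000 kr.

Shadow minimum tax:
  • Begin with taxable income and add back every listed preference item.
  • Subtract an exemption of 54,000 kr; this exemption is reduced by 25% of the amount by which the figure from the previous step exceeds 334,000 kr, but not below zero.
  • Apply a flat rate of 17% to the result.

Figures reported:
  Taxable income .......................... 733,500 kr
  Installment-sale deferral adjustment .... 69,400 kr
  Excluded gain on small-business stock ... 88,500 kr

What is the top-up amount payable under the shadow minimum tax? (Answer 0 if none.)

Standard income tax:
  563,000 kr × 11% = 61,930 kr
  170,500 kr × 16% = 27,280 kr
  → 89,210 kr

Shadow minimum tax:
  Adjusted income: 733,500 kr + 69,400 kr + 88,500 kr = 891,400 kr
  Exemption: 25% × (891,400 kr − 334,000 kr) = 139,350 kr ≥ 54,000 kr, so the exemption is fully phased out
  Base: 891,400 kr − 0 kr = 891,400 kr
  891,400 kr × 17% = 151,538 kr

Excess of shadow minimum tax over standard income tax: 151,538 kr − 89,210 kr = 62,328 kr.

62,328 kr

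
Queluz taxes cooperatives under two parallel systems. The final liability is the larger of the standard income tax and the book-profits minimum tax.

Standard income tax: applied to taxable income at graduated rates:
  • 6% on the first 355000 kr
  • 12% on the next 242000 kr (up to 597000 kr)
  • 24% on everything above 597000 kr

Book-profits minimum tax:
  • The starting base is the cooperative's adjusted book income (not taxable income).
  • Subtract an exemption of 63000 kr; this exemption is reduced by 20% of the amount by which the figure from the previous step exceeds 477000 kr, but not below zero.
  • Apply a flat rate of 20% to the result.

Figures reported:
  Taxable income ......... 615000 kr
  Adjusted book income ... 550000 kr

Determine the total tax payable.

100320 kr

Book-profits minimum tax:
  Base (adjusted book income): 550000 kr
  Exemption: 63000 kr − 20% × (550000 kr − 477000 kr) = 63000 kr − 14600 kr = 48400 kr
  Base: 550000 kr − 48400 kr = 501600 kr
  501600 kr × 20% = 100320 kr

Standard income tax:
  355000 kr × 6% = 21300 kr
  242000 kr × 12% = 29040 kr
  18000 kr × 24% = 4320 kr
  → 54660 kr

100320 kr > 54660 kr, so the book-profits minimum tax is the binding amount.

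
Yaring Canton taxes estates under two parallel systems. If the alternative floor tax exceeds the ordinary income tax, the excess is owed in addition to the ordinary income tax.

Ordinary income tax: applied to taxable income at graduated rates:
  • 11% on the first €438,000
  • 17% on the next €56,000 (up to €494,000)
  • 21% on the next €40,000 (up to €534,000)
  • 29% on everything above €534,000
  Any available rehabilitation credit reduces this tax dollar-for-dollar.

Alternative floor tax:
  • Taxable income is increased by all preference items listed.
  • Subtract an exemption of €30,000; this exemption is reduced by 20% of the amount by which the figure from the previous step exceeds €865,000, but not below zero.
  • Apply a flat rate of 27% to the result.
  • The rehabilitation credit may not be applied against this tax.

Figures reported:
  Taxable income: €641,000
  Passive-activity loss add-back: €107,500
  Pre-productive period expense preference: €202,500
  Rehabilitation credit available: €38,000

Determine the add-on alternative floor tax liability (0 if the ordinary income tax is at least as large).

Ordinary income tax:
  €438,000 × 11% = €48,180
  €56,000 × 17% = €9,520
  €40,000 × 21% = €8,400
  €107,000 × 29% = €31,030
  → €97,130
  Less rehabilitation credit €38,000 → €59,130

Alternative floor tax:
  Adjusted income: €641,000 + €107,500 + €202,500 = €951,000
  Exemption: €30,000 − 20% × (€951,000 − €865,000) = €30,000 − €17,200 = €12,800
  Base: €951,000 − €12,800 = €938,200
  €938,200 × 27% = €253,314

Excess of alternative floor tax over ordinary income tax: €253,314 − €59,130 = €194,184.

€194,184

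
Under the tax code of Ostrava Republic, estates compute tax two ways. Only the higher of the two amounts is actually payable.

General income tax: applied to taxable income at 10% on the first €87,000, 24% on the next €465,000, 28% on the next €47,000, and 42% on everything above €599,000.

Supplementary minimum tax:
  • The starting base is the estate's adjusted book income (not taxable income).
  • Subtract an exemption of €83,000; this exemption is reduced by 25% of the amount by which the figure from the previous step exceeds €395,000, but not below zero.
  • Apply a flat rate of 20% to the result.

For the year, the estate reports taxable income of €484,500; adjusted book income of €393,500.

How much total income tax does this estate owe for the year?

Supplementary minimum tax:
  Base (adjusted book income): €393,500
  Exemption: €393,500 ≤ €395,000, so full €83,000 applies
  Base: €393,500 − €83,000 = €310,500
  €310,500 × 20% = €62,100

General income tax:
  €87,000 × 10% = €8,700
  €397,500 × 24% = €95,400
  → €104,100

€104,100 > €62,100, so the general income tax governs.

€104,100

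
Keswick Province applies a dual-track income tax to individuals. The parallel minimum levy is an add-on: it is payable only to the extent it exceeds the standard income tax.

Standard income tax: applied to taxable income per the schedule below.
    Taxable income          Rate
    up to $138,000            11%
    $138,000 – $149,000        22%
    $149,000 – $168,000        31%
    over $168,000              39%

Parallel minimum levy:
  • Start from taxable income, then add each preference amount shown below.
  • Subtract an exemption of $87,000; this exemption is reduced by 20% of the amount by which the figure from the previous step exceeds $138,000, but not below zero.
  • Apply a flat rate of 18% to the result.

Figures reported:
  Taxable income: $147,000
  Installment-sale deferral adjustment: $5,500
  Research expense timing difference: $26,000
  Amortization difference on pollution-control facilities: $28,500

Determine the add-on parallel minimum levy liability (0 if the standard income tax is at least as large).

Standard income tax:
  $138,000 × 11% = $15,180
  $9,000 × 22% = $1,980
  → $17,160

Parallel minimum levy:
  Adjusted income: $147,000 + $5,500 + $26,000 + $28,500 = $207,000
  Exemption: $87,000 − 20% × ($207,000 − $138,000) = $87,000 − $13,800 = $73,200
  Base: $207,000 − $73,200 = $133,800
  $133,800 × 18% = $24,084

Excess of parallel minimum levy over standard income tax: $24,084 − $17,160 = $6,924.

$6,924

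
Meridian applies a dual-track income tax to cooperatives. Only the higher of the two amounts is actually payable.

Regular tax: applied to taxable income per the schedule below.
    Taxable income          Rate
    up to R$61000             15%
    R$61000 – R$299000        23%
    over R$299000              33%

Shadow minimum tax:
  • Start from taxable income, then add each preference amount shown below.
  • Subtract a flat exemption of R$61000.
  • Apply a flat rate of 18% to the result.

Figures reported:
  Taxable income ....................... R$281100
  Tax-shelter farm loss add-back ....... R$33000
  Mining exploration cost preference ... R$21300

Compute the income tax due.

Regular tax:
  R$61000 × 15% = R$9150
  R$220100 × 23% = R$50623
  → R$59773

Shadow minimum tax:
  Adjusted income: R$281100 + R$33000 + R$21300 = R$335400
  Less exemption R$61000 → base R$274400
  R$274400 × 18% = R$49392

R$59773 > R$49392, so the regular tax governs.

R$59773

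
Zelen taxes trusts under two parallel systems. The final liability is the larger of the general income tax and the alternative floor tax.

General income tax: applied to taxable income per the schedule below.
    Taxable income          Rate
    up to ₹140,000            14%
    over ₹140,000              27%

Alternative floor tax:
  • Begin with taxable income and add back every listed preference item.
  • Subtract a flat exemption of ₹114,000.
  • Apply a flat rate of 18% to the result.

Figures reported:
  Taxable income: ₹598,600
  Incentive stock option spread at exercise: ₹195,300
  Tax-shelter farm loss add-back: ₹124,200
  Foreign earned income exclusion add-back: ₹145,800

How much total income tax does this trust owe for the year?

₹170,982

Alternative floor tax:
  Adjusted income: ₹598,600 + ₹195,300 + ₹124,200 + ₹145,800 = ₹1,063,900
  Less exemption ₹114,000 → base ₹949,900
  ₹949,900 × 18% = ₹170,982

General income tax:
  ₹140,000 × 14% = ₹19,600
  ₹458,600 × 27% = ₹123,822
  → ₹143,422

₹170,982 > ₹143,422, so the alternative floor tax is the binding amount.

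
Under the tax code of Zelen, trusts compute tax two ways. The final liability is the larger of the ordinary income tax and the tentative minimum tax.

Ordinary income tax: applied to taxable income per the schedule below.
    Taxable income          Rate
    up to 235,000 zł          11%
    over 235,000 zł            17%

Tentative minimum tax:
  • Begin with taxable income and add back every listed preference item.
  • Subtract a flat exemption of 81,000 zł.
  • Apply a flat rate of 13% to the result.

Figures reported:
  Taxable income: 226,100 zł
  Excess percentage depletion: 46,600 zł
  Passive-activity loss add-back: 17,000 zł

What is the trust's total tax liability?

Tentative minimum tax:
  Adjusted income: 226,100 zł + 46,600 zł + 17,000 zł = 289,700 zł
  Less exemption 81,000 zł → base 208,700 zł
  208,700 zł × 13% = 27,131 zł

Ordinary income tax:
  226,100 zł × 11% = 24,871 zł

27,131 zł > 24,871 zł, so the tentative minimum tax is the binding amount.

27,131 zł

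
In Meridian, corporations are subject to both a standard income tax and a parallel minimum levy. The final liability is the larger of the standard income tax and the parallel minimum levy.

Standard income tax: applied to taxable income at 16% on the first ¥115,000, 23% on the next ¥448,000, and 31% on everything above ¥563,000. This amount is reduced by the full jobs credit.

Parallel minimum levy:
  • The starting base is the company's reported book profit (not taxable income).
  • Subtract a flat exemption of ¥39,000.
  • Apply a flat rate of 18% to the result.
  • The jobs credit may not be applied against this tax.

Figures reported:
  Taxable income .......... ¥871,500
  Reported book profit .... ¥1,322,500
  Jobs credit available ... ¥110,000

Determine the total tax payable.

¥231,030

Parallel minimum levy:
  Base (reported book profit): ¥1,322,500
  Less exemption ¥39,000 → base ¥1,283,500
  ¥1,283,500 × 18% = ¥231,030

Standard income tax:
  ¥115,000 × 16% = ¥18,400
  ¥448,000 × 23% = ¥103,040
  ¥308,500 × 31% = ¥95,635
  → ¥217,075
  Less jobs credit ¥110,000 → ¥107,075

¥231,030 > ¥107,075, so the parallel minimum levy is the binding amount.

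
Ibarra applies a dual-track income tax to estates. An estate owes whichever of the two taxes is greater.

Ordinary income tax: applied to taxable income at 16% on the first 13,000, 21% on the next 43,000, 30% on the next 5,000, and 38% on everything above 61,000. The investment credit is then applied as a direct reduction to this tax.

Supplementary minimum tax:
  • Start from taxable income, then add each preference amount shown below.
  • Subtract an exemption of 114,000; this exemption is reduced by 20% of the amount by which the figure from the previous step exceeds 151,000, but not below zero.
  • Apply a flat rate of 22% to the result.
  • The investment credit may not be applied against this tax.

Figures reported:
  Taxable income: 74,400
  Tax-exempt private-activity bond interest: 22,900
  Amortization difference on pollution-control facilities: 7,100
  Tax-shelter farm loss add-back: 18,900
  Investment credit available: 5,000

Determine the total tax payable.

12,702

Supplementary minimum tax:
  Adjusted income: 74,400 + 22,900 + 7,100 + 18,900 = 123,300
  Exemption: 123,300 ≤ 151,000, so full 114,000 applies
  Base: 123,300 − 114,000 = 9,300
  9,300 × 22% = 2,046

Ordinary income tax:
  13,000 × 16% = 2,080
  43,000 × 21% = 9,030
  5,000 × 30% = 1,500
  13,400 × 38% = 5,092
  → 17,702
  Less investment credit 5,000 → 12,702

12,702 > 2,046, so the ordinary income tax governs.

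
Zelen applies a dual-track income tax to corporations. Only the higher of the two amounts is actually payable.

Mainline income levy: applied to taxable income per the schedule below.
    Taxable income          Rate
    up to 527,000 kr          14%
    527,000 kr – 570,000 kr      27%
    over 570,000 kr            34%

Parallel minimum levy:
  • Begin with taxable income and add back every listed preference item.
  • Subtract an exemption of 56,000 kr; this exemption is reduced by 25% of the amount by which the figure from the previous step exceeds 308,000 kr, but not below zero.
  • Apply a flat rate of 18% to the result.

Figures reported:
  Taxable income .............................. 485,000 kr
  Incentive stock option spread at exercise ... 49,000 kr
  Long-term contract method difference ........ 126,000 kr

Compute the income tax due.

118,800 kr

Parallel minimum levy:
  Adjusted income: 485,000 kr + 49,000 kr + 126,000 kr = 660,000 kr
  Exemption: 25% × (660,000 kr − 308,000 kr) = 88,000 kr ≥ 56,000 kr, so the exemption is fully phased out
  Base: 660,000 kr − 0 kr = 660,000 kr
  660,000 kr × 18% = 118,800 kr

Mainline income levy:
  485,000 kr × 14% = 67,900 kr

118,800 kr > 67,900 kr, so the parallel minimum levy is the binding amount.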